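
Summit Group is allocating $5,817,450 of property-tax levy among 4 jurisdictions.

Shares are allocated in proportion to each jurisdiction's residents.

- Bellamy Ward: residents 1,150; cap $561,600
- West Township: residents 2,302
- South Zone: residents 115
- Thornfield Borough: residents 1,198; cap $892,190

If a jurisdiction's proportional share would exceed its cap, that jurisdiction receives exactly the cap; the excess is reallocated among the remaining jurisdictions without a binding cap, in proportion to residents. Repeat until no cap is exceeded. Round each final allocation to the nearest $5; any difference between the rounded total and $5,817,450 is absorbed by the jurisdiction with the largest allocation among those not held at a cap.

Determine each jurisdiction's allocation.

Bellamy Ward: $561,600 · West Township: $4,156,040 · South Zone: $207,620 · Thornfield Borough: $892,190

Total residents = 4,765.
Proportional shares (ignoring caps): Bellamy Ward 1,404,001.57; West Township 2,810,444.89; South Zone 140,400.16; Thornfield Borough 1,462,603.38.
Capped: Bellamy Ward ($561,600), Thornfield Borough ($892,190); balance $4,363,660 reallocated over remaining residents 2,417.
Remaining shares: West Township 4,156,038.61 → $4,156,040; South Zone 207,621.39 → $207,620.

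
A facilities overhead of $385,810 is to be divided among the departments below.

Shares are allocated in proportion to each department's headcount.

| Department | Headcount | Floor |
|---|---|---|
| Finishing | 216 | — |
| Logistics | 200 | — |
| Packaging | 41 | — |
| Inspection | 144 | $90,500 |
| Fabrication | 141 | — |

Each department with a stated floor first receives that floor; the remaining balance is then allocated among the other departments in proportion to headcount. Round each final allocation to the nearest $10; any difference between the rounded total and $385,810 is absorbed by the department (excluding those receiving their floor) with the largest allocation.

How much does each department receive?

Fund the minimums — Inspection $90,500. Remaining pool $295,310.
Remaining pool split over remaining headcount 598: Finishing 106,667.16 → $106,670; Logistics 98,765.89 → $98,770; Packaging 20,247.01 → $20,250; Fabrication 69,629.95 → $69,630.
Rounding difference −$10 applied to Finishing → $106,660.

Finishing: $106,660; Logistics: $98,770; Packaging: $20,250; Inspection: $90,500; Fabrication: $69,630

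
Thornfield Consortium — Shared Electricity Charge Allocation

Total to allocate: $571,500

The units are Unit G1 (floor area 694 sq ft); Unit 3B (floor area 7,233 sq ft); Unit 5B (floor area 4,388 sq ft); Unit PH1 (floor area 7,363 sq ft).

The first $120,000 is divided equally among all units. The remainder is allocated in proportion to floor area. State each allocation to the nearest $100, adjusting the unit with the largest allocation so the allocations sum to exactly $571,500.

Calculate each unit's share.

Unit G1: $45,900 · Unit 3B: $196,000 · Unit 5B: $130,700 · Unit PH1: $198,900

$120,000 shared equally gives $30,000 per unit.
Remainder $451,500 by floor area (total 19,678): Unit G1 15,923.42 → $15,900; Unit 3B 165,956.88 → $166,000; Unit 5B 100,680.05 → $100,700; Unit PH1 168,939.65 → $168,900.
Totals: Unit G1 $30,000 + $15,900 = $45,900; Unit 3B $30,000 + $166,000 = $196,000; Unit 5B $30,000 + $100,700 = $130,700; Unit PH1 $30,000 + $168,900 = $198,900.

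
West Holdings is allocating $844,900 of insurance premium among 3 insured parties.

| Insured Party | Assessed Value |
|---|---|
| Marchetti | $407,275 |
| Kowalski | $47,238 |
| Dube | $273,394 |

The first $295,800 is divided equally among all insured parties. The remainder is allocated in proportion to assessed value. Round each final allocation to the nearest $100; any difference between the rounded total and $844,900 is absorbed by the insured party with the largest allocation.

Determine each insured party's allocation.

Equal tier: $295,800 ÷ 3 = $98,600 apiece.
Remainder $549,100 by assessed value (total 727,907): Marchetti 307,229.77 → $307,200; Kowalski 35,634.20 → $35,600; Dube 206,236.02 → $206,200.
Rounding difference +$100 on remainder applied to Marchetti.
Totals: Marchetti $98,600 + $307,300 = $405,900; Kowalski $98,600 + $35,600 = $134,200; Dube $98,600 + $206,200 = $304,800.

Marchetti: $405,900 · Kowalski: $134,200 · Dube: $304,800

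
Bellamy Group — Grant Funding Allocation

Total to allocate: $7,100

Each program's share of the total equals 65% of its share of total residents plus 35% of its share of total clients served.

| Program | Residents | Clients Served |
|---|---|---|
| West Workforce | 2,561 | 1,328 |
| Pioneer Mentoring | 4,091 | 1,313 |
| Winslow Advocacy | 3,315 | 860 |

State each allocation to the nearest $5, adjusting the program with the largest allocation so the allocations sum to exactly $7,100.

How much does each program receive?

West Workforce: $2,130; Pioneer Mentoring: $2,825; Winslow Advocacy: $2,145

Residents total 9,967; clients served total 3,501.
Composite weights (65% residents + 35% clients served): West Workforce 0.2998; Pioneer Mentoring 0.3981; Winslow Advocacy 0.3022.
Proportional shares: West Workforce 2,128.43; Pioneer Mentoring 2,826.21; Winslow Advocacy 2,145.36.
After rounding ($5): West Workforce $2,130; Pioneer Mentoring $2,825; Winslow Advocacy $2,145. Sum = $7,100.
Rounded total matches; no reconciliation needed.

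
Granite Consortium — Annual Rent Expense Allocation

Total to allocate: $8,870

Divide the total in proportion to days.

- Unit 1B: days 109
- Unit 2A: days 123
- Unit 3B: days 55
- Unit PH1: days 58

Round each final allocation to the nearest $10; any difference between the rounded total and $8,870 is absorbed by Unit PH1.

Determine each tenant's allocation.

Unit 1B: $2,800 · Unit 2A: $3,160 · Unit 3B: $1,410 · Unit PH1: $1,500

Total days = 345.
Pro-rata amounts: Unit 1B 109/345 × $8,870 = 2,802.41; Unit 2A 123/345 × $8,870 = 3,162.35; Unit 3B 55/345 × $8,870 = 1,414.06; Unit PH1 58/345 × $8,870 = 1,491.19.
Rounded to nearest $10: Unit 1B $2,800; Unit 2A $3,160; Unit 3B $1,410; Unit PH1 $1,490. Sum = $8,860.
Difference $8,870 − $8,860 = +$10 applied to Unit PH1: Unit PH1 becomes $1,500.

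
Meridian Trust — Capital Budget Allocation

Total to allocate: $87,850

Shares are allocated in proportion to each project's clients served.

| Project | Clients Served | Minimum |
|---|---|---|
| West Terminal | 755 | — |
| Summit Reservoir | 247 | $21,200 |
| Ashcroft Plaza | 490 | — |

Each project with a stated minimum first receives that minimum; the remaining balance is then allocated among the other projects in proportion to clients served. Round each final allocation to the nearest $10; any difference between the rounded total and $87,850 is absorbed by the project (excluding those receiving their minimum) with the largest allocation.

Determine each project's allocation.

West Terminal: $40,420; Summit Reservoir: $21,200; Ashcroft Plaza: $26,230

Fund the minimums — Summit Reservoir $21,200. Remaining pool $66,650.
Remaining pool split over remaining clients served 1,245: West Terminal 40,418.27 → $40,420; Ashcroft Plaza 26,231.73 → $26,230.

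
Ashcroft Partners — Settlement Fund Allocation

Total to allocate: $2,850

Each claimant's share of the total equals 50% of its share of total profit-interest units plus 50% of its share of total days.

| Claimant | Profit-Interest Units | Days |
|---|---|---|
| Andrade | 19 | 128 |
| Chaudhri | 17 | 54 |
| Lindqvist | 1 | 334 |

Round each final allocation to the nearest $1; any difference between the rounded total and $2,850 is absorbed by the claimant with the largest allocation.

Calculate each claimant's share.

Andrade: $1,085 | Chaudhri: $804 | Lindqvist: $961

Profit-interest units total 37; days total 516.
Combined weights (50% profit-interest units + 50% days): Andrade 0.3808; Chaudhri 0.2821; Lindqvist 0.3372.
Unrounded shares: Andrade 1,085.25; Chaudhri 803.86; Lindqvist 960.90.
After rounding ($1): Andrade $1,085; Chaudhri $804; Lindqvist $961. Sum = $2,850.
Sum already equals the total — no adjustment.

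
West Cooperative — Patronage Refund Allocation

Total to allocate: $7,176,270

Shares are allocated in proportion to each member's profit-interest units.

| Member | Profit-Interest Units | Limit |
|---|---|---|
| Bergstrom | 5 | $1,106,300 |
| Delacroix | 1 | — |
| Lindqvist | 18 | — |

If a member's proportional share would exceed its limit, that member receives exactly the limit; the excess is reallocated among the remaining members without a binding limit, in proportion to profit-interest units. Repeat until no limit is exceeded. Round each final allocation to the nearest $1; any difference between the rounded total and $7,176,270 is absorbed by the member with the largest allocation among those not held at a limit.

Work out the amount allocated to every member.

Bergstrom: $1,106,300 | Delacroix: $319,472 | Lindqvist: $5,750,498

Total profit-interest units = 24.
Unconstrained shares: Bergstrom 1,495,056.25; Delacroix 299,011.25; Lindqvist 5,382,202.50.
Capped: Bergstrom ($1,106,300); residual $6,069,970 reallocated over remaining profit-interest units 19.
Shares after redistribution: Delacroix 319,472.11 → $319,472; Lindqvist 5,750,497.89 → $5,750,498.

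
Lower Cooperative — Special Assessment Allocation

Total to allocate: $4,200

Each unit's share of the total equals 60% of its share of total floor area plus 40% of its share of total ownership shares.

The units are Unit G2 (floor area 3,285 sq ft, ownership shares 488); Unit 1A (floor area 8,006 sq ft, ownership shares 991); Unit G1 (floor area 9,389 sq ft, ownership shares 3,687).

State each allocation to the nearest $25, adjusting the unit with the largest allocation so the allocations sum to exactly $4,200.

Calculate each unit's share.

Unit G2: $550; Unit 1A: $1,300; Unit G1: $2,350

Floor area total 20,680; ownership shares total 5,166.
Combined weights (60% floor area + 40% ownership shares): Unit G2 0.1331; Unit 1A 0.3090; Unit G1 0.5579.
Unrounded shares: Unit G2 559.00; Unit 1A 1,297.86; Unit G1 2,343.14.
After rounding ($25): Unit G2 $550; Unit 1A $1,300; Unit G1 $2,350. Sum = $4,200.
Rounded total matches; no reconciliation needed.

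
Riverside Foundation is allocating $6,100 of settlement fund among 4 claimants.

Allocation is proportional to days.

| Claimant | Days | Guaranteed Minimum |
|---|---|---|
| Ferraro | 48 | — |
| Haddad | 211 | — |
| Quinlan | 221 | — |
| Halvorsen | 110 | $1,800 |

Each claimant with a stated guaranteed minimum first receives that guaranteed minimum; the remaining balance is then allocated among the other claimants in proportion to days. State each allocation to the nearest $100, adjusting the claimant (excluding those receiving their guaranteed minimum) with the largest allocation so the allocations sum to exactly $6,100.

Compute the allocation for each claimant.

Guaranteed amounts: Halvorsen $1,800. Remaining pool $4,300.
Remaining pool split over remaining days 480: Ferraro 430.00 → $400; Haddad 1,890.21 → $1,900; Quinlan 1,979.79 → $2,000.

Ferraro: $400; Haddad: $1,900; Quinlan: $2,000; Halvorsen: $1,800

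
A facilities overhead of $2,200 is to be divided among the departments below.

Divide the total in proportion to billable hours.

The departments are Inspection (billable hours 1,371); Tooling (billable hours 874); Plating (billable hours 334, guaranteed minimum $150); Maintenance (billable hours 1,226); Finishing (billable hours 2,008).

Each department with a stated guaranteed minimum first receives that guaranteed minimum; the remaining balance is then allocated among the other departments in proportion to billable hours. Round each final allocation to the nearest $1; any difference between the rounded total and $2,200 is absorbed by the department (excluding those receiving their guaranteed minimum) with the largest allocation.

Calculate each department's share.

Inspection: $513 | Tooling: $327 | Plating: $150 | Maintenance: $459 | Finishing: $751

Minimums first: Plating $150. Remaining pool $2,050.
Remaining pool split over remaining billable hours 5,479: Inspection 512.97 → $513; Tooling 327.01 → $327; Maintenance 458.72 → $459; Finishing 751.30 → $751.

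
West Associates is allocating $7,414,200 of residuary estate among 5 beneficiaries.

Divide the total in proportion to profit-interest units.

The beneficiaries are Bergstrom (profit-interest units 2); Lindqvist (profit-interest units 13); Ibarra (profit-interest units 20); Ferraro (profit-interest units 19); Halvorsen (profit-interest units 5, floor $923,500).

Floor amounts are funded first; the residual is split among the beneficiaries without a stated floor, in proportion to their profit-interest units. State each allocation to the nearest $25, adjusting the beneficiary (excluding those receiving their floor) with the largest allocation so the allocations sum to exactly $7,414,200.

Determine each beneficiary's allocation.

Bergstrom: $240,400; Lindqvist: $1,562,575; Ibarra: $2,403,950; Ferraro: $2,283,775; Halvorsen: $923,500

Fund the minimums — Halvorsen $923,500. Residual $6,490,700.
Residual split over remaining profit-interest units 54: Bergstrom 240,396.30 → $240,400; Lindqvist 1,562,575.93 → $1,562,575; Ibarra 2,403,962.96 → $2,403,975; Ferraro 2,283,764.81 → $2,283,775.
Rounding difference −$25 applied to Ibarra → $2,403,950.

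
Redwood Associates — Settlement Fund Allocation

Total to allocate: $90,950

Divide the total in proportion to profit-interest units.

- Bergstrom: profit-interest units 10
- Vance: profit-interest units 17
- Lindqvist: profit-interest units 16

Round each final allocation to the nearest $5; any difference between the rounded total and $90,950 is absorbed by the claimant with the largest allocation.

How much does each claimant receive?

Bergstrom: $21,150; Vance: $35,960; Lindqvist: $33,840

Profit-interest units total: 43.
Pro-rata amounts: Bergstrom 10/43 × $90,950 = 21,151.16; Vance 17/43 × $90,950 = 35,956.98; Lindqvist 16/43 × $90,950 = 33,841.86.
Rounded to nearest $5: Bergstrom $21,150; Vance $35,955; Lindqvist $33,840. Sum = $90,945.
Difference $90,950 − $90,945 = +$5 applied to largest allocation (Vance): Vance becomes $35,960.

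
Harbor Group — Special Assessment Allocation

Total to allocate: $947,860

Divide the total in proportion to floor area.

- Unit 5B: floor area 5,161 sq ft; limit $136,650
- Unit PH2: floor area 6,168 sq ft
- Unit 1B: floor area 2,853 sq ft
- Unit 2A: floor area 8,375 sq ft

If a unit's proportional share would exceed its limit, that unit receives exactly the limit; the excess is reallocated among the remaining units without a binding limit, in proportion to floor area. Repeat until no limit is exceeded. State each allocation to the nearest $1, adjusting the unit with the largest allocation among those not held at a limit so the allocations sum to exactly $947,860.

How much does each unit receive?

Unit 5B: $136,650 · Unit PH2: $287,626 · Unit 1B: $133,041 · Unit 2A: $390,543

Total floor area = 22,557.
Unconstrained shares: Unit 5B 216,868.62; Unit PH2 259,183.42; Unit 1B 119,884.94; Unit 2A 351,923.02.
Held at cap: Unit 5B ($136,650); balance $811,210 reallocated over remaining floor area 17,396.
Redistributed shares: Unit PH2 287,626.08 → $287,626; Unit 1B 133,041.05 → $133,041; Unit 2A 390,542.87 → $390,543.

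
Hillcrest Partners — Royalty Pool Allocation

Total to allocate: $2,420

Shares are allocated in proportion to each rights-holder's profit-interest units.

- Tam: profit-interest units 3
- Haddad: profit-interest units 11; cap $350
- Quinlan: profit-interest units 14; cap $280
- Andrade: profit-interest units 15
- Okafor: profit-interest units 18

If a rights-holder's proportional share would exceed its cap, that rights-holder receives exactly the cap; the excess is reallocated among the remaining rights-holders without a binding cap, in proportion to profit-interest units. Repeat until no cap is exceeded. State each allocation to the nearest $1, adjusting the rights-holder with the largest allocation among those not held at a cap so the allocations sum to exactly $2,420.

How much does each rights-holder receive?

Combined profit-interest units = 61.
Unconstrained shares: Tam 119.02; Haddad 436.39; Quinlan 555.41; Andrade 595.08; Okafor 714.10.
Held at cap: Haddad ($350), Quinlan ($280); balance $1,790 reallocated over remaining profit-interest units 36.
Redistributed shares: Tam 149.17 → $149; Andrade 745.83 → $746; Okafor 895.00 → $895.

Tam: $149; Haddad: $350; Quinlan: $280; Andrade: $746; Okafor: $895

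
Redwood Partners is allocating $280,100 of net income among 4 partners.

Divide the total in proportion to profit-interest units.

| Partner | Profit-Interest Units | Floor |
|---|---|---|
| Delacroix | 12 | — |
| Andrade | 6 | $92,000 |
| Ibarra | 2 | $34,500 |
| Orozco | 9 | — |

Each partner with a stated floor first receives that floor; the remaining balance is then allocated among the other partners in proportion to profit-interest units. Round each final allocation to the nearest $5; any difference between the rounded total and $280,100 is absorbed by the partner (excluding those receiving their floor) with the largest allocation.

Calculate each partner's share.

Minimums first: Andrade $92,000; Ibarra $34,500. Remaining pool $153,600.
Remaining pool split over remaining profit-interest units 21: Delacroix 87,771.43 → $87,770; Orozco 65,828.57 → $65,830.

Delacroix: $87,770 · Andrade: $92,000 · Ibarra: $34,500 · Orozco: $65,830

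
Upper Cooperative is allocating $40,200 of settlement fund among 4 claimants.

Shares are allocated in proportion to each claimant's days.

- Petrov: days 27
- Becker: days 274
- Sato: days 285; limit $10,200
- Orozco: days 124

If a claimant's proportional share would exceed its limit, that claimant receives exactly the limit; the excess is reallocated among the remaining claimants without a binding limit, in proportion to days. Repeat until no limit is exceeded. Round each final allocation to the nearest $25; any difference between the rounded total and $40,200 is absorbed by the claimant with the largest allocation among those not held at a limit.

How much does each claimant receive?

Petrov: $1,900 | Becker: $19,350 | Sato: $10,200 | Orozco: $8,750

Total days = 710.
Proportional shares (ignoring caps): Petrov 1,528.73; Becker 15,513.80; Sato 16,136.62; Orozco 7,020.85.
Held at cap: Sato ($10,200); remaining pool $30,000 reallocated over remaining days 425.
Remaining shares: Petrov 1,905.88 → $1,900; Becker 19,341.18 → $19,350; Orozco 8,752.94 → $8,750.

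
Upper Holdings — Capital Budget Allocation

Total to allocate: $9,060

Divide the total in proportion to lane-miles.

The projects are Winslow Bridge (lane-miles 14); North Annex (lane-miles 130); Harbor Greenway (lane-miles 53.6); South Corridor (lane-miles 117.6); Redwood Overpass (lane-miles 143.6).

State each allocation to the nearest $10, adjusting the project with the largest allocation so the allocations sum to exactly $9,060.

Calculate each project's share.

Combined lane-miles = 458.8.
Pro-rata amounts: Winslow Bridge 14/458.8 × $9,060 = 276.46; North Annex 130/458.8 × $9,060 = 2,567.13; Harbor Greenway 53.6/458.8 × $9,060 = 1,058.45; South Corridor 117.6/458.8 × $9,060 = 2,322.27; Redwood Overpass 143.6/458.8 × $9,060 = 2,835.69.
Rounded to nearest $10: Winslow Bridge $280; North Annex $2,570; Harbor Greenway $1,060; South Corridor $2,320; Redwood Overpass $2,840. Sum = $9,070.
Difference $9,060 − $9,070 = −$10 applied to largest allocation (Redwood Overpass): Redwood Overpass becomes $2,830.

Winslow Bridge: $280 | North Annex: $2,570 | Harbor Greenway: $1,060 | South Corridor: $2,320 | Redwood Overpass: $2,830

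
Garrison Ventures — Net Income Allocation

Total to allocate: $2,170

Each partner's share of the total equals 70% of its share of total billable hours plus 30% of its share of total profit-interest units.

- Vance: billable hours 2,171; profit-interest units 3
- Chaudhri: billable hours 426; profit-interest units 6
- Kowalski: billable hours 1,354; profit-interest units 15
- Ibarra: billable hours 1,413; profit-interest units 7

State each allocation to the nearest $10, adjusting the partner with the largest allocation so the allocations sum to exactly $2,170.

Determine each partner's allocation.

Vance: $680; Chaudhri: $250; Kowalski: $690; Ibarra: $550

Billable hours total 5,364; profit-interest units total 31.
Blended shares (70% billable hours + 30% profit-interest units): Vance 0.3123; Chaudhri 0.1137; Kowalski 0.3219; Ibarra 0.2521.
Raw shares: Vance 677.79; Chaudhri 246.64; Kowalski 698.43; Ibarra 547.14.
Rounded to nearest $10: Vance $680; Chaudhri $250; Kowalski $700; Ibarra $550. Sum = $2,180.
Difference $2,170 − $2,180 = −$10 applied to largest allocation (Kowalski): Kowalski becomes $690.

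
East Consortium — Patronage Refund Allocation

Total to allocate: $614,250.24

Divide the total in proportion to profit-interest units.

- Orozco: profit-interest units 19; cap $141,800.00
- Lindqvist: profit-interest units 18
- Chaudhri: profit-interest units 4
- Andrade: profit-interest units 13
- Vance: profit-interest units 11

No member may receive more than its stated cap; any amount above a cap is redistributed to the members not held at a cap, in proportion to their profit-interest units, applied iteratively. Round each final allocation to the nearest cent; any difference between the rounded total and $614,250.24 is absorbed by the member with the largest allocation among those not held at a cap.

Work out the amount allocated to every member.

Orozco: $141,800.00 · Lindqvist: $184,871.83 · Chaudhri: $41,082.63 · Andrade: $133,518.55 · Vance: $112,977.23

Profit-interest units total: 65.
Pro-rata shares before constraints: Orozco 179,550.0702; Lindqvist 170,100.0665; Chaudhri 37,800.0148; Andrade 122,850.0480; Vance 103,950.0406.
Cap binds for Orozco ($141,800.00); remaining pool $472,450.24 reallocated over remaining profit-interest units 46.
Shares after redistribution: Lindqvist 184,871.8330 → $184,871.83; Chaudhri 41,082.6296 → $41,082.63; Andrade 133,518.5461 → $133,518.55; Vance 112,977.2313 → $112,977.23.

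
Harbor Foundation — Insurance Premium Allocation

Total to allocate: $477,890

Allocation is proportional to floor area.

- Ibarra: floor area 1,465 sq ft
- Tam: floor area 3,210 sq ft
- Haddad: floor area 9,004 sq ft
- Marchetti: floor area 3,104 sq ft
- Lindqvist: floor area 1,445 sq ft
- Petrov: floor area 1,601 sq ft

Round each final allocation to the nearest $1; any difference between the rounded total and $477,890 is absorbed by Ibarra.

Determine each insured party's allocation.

Total floor area = 19,829.
Pro-rata amounts: Ibarra 1,465/19,829 × $477,890 = 35,307.32; Tam 3,210/19,829 × $477,890 = 77,362.80; Haddad 9,004/19,829 × $477,890 = 217,001.44; Marchetti 3,104/19,829 × $477,890 = 74,808.14; Lindqvist 1,445/19,829 × $477,890 = 34,825.31; Petrov 1,601/19,829 × $477,890 = 38,585.00.
At nearest $1: Ibarra $35,307; Tam $77,363; Haddad $217,001; Marchetti $74,808; Lindqvist $34,825; Petrov $38,585. Sum = $477,889.
Difference $477,890 − $477,889 = +$1 applied to Ibarra: Ibarra becomes $35,308.

Ibarra: $35,308 | Tam: $77,363 | Haddad: $217,001 | Marchetti: $74,808 | Lindqvist: $34,825 | Petrov: $38,585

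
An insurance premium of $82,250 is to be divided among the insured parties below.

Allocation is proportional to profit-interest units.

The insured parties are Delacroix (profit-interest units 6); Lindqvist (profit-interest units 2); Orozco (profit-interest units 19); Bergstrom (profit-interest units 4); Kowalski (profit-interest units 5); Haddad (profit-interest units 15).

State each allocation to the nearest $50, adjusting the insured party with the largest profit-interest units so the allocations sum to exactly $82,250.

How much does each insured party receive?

Delacroix: $9,700 | Lindqvist: $3,250 | Orozco: $30,600 | Bergstrom: $6,450 | Kowalski: $8,050 | Haddad: $24,200

Profit-interest units total: 6 + 2 + 19 + 4 + 5 + 15 = 51.
Unrounded shares: Delacroix 9,676.47; Lindqvist 3,225.49; Orozco 30,642.16; Bergstrom 6,450.98; Kowalski 8,063.73; Haddad 24,191.18.
Rounded to nearest $50: Delacroix $9,700; Lindqvist $3,250; Orozco $30,650; Bergstrom $6,450; Kowalski $8,050; Haddad $24,200. Sum = $82,300.
Difference $82,250 − $82,300 = −$50 applied to largest profit-interest units (Orozco): Orozco becomes $30,600.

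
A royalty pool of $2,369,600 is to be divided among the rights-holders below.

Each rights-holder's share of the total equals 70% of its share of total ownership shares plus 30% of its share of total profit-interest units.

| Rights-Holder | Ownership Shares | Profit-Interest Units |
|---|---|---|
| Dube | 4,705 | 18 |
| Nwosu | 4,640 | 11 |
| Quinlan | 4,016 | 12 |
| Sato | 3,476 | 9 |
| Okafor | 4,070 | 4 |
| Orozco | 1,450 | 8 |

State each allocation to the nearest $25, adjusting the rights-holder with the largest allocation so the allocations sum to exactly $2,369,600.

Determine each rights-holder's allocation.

Ownership shares total 22,357; profit-interest units total 62.
Blended shares (70% ownership shares + 30% profit-interest units): Dube 0.2344; Nwosu 0.1985; Quinlan 0.1838; Sato 0.1524; Okafor 0.1468; Orozco 0.0841.
Unrounded shares: Dube 555,459.87; Nwosu 470,376.71; Quinlan 435,546.45; Sato 361,085.12; Okafor 347,826.39; Orozco 199,305.46.
At nearest $25: Dube $555,450; Nwosu $470,375; Quinlan $435,550; Sato $361,075; Okafor $347,825; Orozco $199,300. Sum = $2,369,575.
Difference $2,369,600 − $2,369,575 = +$25 applied to largest allocation (Dube): Dube becomes $555,475.

Dube: $555,475 | Nwosu: $470,375 | Quinlan: $435,550 | Sato: $361,075 | Okafor: $347,825 | Orozco: $199,300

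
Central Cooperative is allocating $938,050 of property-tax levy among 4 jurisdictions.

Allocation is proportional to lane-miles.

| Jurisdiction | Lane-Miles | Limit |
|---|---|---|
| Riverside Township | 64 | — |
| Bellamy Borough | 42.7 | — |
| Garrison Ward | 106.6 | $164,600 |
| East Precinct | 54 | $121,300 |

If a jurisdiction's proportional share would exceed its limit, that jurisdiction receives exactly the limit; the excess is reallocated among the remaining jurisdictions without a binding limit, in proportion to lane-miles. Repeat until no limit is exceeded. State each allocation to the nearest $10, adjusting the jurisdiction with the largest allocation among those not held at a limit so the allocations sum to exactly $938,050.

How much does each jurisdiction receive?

Riverside Township: $391,170 | Bellamy Borough: $260,980 | Garrison Ward: $164,600 | East Precinct: $121,300

Lane-miles total: 267.3.
Proportional shares (ignoring caps): Riverside Township 224,598.58; Bellamy Borough 149,849.36; Garrison Ward 374,097.01; East Precinct 189,505.05.
Cap binds for Garrison Ward ($164,600), East Precinct ($121,300); residual $652,150 reallocated over remaining lane-miles 106.7.
Redistributed shares: Riverside Township 391,167.76 → $391,170; Bellamy Borough 260,982.24 → $260,980.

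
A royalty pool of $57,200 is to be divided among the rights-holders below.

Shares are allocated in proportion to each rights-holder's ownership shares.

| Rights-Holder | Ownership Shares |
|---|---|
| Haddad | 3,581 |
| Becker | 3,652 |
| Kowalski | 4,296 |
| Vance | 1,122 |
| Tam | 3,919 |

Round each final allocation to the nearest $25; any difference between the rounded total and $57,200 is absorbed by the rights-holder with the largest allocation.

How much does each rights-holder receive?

Haddad: $12,350 | Becker: $12,600 | Kowalski: $14,850 | Vance: $3,875 | Tam: $13,525

Combined ownership shares = 16,570.
Pro-rata amounts: Haddad 3,581/16,570 × $57,200 = 12,361.69; Becker 3,652/16,570 × $57,200 = 12,606.78; Kowalski 4,296/16,570 × $57,200 = 14,829.89; Vance 1,122/16,570 × $57,200 = 3,873.17; Tam 3,919/16,570 × $57,200 = 13,528.47.
At nearest $25: Haddad $12,350; Becker $12,600; Kowalski $14,825; Vance $3,875; Tam $13,525. Sum = $57,175.
Difference $57,200 − $57,175 = +$25 applied to largest allocation (Kowalski): Kowalski becomes $14,850.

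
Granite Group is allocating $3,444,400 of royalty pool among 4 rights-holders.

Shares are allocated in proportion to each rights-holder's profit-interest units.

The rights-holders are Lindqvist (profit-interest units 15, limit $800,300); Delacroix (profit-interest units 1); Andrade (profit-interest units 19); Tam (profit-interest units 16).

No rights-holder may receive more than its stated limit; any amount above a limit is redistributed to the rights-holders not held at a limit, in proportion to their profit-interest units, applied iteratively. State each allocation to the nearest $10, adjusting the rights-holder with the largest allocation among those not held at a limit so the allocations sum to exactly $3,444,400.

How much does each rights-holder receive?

Sum of profit-interest units: 51.
Unconstrained shares: Lindqvist 1,013,058.82; Delacroix 67,537.25; Andrade 1,283,207.84; Tam 1,080,596.08.
Capped: Lindqvist ($800,300); balance $2,644,100 reallocated over remaining profit-interest units 36.
Shares after redistribution: Delacroix 73,447.22 → $73,450; Andrade 1,395,497.22 → $1,395,500; Tam 1,175,155.56 → $1,175,160.
Rounding difference −$10 applied to Andrade → $1,395,490.

Lindqvist: $800,300 · Delacroix: $73,450 · Andrade: $1,395,490 · Tam: $1,175,160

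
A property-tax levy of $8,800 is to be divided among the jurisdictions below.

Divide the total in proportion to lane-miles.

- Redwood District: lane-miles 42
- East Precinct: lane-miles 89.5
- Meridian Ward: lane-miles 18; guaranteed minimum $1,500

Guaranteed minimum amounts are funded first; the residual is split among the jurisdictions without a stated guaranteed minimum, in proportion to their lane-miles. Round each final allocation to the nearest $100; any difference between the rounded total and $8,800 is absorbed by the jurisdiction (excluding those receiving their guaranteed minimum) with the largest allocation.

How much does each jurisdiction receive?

Fund the minimums — Meridian Ward $1,500. Balance $7,300.
Balance split over remaining lane-miles 131.5: Redwood District 2,331.56 → $2,300; East Precinct 4,968.44 → $5,000.

Redwood District: $2,300; East Precinct: $5,000; Meridian Ward: $1,500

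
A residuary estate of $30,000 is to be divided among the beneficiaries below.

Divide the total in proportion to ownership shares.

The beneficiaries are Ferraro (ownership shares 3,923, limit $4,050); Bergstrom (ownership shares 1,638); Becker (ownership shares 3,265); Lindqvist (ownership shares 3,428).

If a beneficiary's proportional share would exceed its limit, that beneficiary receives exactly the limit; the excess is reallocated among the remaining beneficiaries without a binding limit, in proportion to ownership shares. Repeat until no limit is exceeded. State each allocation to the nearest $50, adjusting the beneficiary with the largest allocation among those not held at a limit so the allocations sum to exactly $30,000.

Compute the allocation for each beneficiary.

Ferraro: $4,050 | Bergstrom: $5,100 | Becker: $10,150 | Lindqvist: $10,700

Sum of ownership shares: 12,254.
Proportional shares (ignoring caps): Ferraro 9,604.21; Bergstrom 4,010.12; Becker 7,993.31; Lindqvist 8,392.36.
Cap binds for Ferraro ($4,050); balance $25,950 reallocated over remaining ownership shares 8,331.
Remaining shares: Bergstrom 5,102.16 → $5,100; Becker 10,170.06 → $10,150; Lindqvist 10,677.78 → $10,700.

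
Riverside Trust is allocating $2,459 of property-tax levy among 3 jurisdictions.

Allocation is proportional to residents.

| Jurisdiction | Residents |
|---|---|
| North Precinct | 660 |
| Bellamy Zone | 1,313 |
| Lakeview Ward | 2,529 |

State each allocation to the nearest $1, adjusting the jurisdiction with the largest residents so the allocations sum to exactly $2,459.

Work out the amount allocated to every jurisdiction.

North Precinct: $360; Bellamy Zone: $717; Lakeview Ward: $1,382

Residents total: 660 + 1,313 + 2,529 = 4,502.
Pro-rata amounts: North Precinct 360.49; Bellamy Zone 717.16; Lakeview Ward 1,381.34.
At nearest $1: North Precinct $360; Bellamy Zone $717; Lakeview Ward $1,381. Sum = $2,458.
Difference $2,459 − $2,458 = +$1 applied to largest residents (Lakeview Ward): Lakeview Ward becomes $1,382.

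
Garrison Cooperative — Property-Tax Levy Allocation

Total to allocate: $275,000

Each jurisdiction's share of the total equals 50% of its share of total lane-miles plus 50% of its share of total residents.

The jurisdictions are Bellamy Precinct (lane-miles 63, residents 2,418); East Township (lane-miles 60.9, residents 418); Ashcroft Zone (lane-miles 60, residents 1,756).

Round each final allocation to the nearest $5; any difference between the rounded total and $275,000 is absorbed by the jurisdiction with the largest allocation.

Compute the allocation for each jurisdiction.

Bellamy Precinct: $119,510 | East Township: $58,050 | Ashcroft Zone: $97,440

Lane-miles total 183.9; residents total 4,592.
Composite weights (50% lane-miles + 50% residents): Bellamy Precinct 0.4346; East Township 0.2111; Ashcroft Zone 0.3543.
Pro-rata amounts: Bellamy Precinct 119,507.497; East Township 58,050.59; Ashcroft Zone 97,441.91.
After rounding ($5): Bellamy Precinct $119,505; East Township $58,050; Ashcroft Zone $97,440. Sum = $274,995.
Difference $275,000 − $274,995 = +$5 applied to largest allocation (Bellamy Precinct): Bellamy Precinct becomes $119,510.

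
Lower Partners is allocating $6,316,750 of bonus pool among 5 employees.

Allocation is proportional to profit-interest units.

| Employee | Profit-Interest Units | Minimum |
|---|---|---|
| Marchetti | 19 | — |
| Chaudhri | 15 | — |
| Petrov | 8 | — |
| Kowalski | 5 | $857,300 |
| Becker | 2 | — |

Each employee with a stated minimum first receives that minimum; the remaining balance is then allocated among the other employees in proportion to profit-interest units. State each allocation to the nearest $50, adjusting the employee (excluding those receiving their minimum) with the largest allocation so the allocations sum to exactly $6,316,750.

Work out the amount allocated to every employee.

Marchetti: $2,357,450 | Chaudhri: $1,861,200 | Petrov: $992,650 | Kowalski: $857,300 | Becker: $248,150

Guaranteed amounts: Kowalski $857,300. Remaining pool $5,459,450.
Remaining pool split over remaining profit-interest units 44: Marchetti 2,357,489.77 → $2,357,500; Chaudhri 1,861,176.14 → $1,861,200; Petrov 992,627.27 → $992,650; Becker 248,156.82 → $248,150.
Rounding difference −$50 applied to Marchetti → $2,357,450.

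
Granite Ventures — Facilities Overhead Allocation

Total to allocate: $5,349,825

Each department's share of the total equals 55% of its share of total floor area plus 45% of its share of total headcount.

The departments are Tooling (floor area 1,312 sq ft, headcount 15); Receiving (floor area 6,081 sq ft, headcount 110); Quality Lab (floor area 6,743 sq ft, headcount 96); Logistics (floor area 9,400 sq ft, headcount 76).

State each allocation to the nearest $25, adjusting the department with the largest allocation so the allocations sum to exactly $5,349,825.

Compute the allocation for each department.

Totals — floor area 23,536, headcount 297.
Composite weights (55% floor area + 45% headcount): Tooling 0.0534; Receiving 0.3088; Quality Lab 0.3030; Logistics 0.3348.
Pro-rata amounts: Tooling 285,609.44; Receiving 1,651,866.82; Quality Lab 1,621,147.04; Logistics 1,791,201.71.
Rounded to nearest $25: Tooling $285,600; Receiving $1,651,875; Quality Lab $1,621,150; Logistics $1,791,200. Sum = $5,349,825.
Rounded total matches; no reconciliation needed.

Tooling: $285,600 · Receiving: $1,651,875 · Quality Lab: $1,621,150 · Logistics: $1,791,200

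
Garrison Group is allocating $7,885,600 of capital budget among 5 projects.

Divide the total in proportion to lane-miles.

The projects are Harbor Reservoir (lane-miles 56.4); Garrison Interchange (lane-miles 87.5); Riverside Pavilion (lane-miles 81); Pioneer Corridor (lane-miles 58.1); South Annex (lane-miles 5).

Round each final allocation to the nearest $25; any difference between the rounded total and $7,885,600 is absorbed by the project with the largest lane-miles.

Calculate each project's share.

Harbor Reservoir: $1,544,275; Garrison Interchange: $2,395,800; Riverside Pavilion: $2,217,825; Pioneer Corridor: $1,590,800; South Annex: $136,900

Sum of lane-miles: 56.4 + 87.5 + 81 + 58.1 + 5 = 288.
Pro-rata amounts: Harbor Reservoir 1,544,263.33; Garrison Interchange 2,395,798.61; Riverside Pavilion 2,217,825.00; Pioneer Corridor 1,590,810.28; South Annex 136,902.78.
After rounding ($25): Harbor Reservoir $1,544,275; Garrison Interchange $2,395,800; Riverside Pavilion $2,217,825; Pioneer Corridor $1,590,800; South Annex $136,900. Sum = $7,885,600.
Sum already equals the total — no adjustment.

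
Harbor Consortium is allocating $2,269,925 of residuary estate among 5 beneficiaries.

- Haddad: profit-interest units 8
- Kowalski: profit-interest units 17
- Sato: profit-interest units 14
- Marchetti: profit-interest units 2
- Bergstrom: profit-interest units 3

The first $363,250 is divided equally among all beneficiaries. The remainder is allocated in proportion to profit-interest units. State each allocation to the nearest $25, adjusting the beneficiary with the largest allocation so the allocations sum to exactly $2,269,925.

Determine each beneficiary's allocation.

Equal tier: $363,250 ÷ 5 = $72,650 apiece.
Remainder $1,906,675 by profit-interest units (total 44): Haddad 346,668.18 → $346,675; Kowalski 736,669.89 → $736,675; Sato 606,669.32 → $606,675; Marchetti 86,667.05 → $86,675; Bergstrom 130,000.57 → $130,000.
Rounding difference −$25 on remainder applied to Kowalski.
Totals: Haddad $72,650 + $346,675 = $419,325; Kowalski $72,650 + $736,650 = $809,300; Sato $72,650 + $606,675 = $679,325; Marchetti $72,650 + $86,675 = $159,325; Bergstrom $72,650 + $130,000 = $202,650.

Haddad: $419,325; Kowalski: $809,300; Sato: $679,325; Marchetti: $159,325; Bergstrom: $202,650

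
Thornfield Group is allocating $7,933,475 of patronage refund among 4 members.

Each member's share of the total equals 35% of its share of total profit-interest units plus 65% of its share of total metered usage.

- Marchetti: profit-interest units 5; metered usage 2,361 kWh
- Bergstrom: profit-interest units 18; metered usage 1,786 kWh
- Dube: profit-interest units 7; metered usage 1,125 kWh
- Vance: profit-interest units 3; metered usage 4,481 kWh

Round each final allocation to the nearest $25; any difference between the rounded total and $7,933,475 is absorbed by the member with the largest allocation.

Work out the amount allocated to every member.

Profit-interest units total 33; metered usage total 9,753.
Blended shares (35% profit-interest units + 65% metered usage): Marchetti 0.2104; Bergstrom 0.3099; Dube 0.1492; Vance 0.3305.
Proportional shares: Marchetti 1,669,059.44; Bergstrom 2,458,894.36; Dube 1,183,828.02; Vance 2,621,693.18.
Rounded to nearest $25: Marchetti $1,669,050; Bergstrom $2,458,900; Dube $1,183,825; Vance $2,621,700. Sum = $7,933,475.
Sum already equals the total — no adjustment.

Marchetti: $1,669,050 · Bergstrom: $2,458,900 · Dube: $1,183,825 · Vance: $2,621,700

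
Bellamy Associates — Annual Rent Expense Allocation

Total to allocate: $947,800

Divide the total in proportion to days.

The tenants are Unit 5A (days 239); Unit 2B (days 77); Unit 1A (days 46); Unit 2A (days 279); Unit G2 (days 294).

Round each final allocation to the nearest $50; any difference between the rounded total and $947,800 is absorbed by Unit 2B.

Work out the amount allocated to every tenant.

Unit 5A: $242,250 · Unit 2B: $78,100 · Unit 1A: $46,650 · Unit 2A: $282,800 · Unit G2: $298,000

Combined days = 935.
Unrounded shares: Unit 5A 239/935 × $947,800 = 242,271.87; Unit 2B 77/935 × $947,800 = 78,054.12; Unit 1A 46/935 × $947,800 = 46,629.73; Unit 2A 279/935 × $947,800 = 282,819.47; Unit G2 294/935 × $947,800 = 298,024.81.
At nearest $50: Unit 5A $242,250; Unit 2B $78,050; Unit 1A $46,650; Unit 2A $282,800; Unit G2 $298,000. Sum = $947,750.
Difference $947,800 − $947,750 = +$50 applied to Unit 2B: Unit 2B becomes $78,100.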